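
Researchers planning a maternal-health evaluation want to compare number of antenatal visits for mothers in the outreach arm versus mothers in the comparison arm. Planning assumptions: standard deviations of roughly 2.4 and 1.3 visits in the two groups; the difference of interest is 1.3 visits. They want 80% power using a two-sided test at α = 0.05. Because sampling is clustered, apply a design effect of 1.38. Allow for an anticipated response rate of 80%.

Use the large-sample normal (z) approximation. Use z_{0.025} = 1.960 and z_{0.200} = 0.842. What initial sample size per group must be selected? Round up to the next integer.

n = 60 per group

n = (z_{α/2} + z_β)² · (σ₁² + σ₂²) / δ²
  = (1.960 + 0.842)² · (2.4² + 1.3² = 7.45) / 1.3²
  = 7.8512 · 7.45 / 1.69
  = 34.61
Design effect: 1.38 × 34.61 = 47.76.
Adjust for 80% response: 47.76 / 0.80 = 59.70.
Round up → n = 60 per group.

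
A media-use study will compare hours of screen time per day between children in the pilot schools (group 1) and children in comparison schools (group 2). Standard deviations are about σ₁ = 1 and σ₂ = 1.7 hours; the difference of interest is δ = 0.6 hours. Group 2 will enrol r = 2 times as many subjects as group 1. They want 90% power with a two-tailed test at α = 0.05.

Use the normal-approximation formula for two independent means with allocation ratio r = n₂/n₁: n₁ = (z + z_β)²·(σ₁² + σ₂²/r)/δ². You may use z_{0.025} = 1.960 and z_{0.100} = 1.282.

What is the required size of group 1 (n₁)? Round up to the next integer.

n₁ = (z_{α/2} + z_β)² · (σ₁² + σ₂²/r) / δ²
   = (1.960 + 1.282)² · (1² + 1.7²/2) / 0.6²
   = 10.5106 · (1 + 1.445) / 0.36
   = 10.5106 · 2.445 / 0.36
   = 71.38
Round up → n₁ = 72; n₂ = r·n₁ = 2 × 72 = 144.

n₁ = 72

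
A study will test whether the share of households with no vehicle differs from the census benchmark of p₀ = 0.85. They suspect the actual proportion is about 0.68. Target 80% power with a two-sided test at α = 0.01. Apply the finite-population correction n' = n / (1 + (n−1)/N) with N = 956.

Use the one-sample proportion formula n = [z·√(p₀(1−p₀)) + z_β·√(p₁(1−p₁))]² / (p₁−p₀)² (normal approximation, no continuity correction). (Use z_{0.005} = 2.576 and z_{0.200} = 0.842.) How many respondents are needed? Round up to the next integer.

n = [z_{α/2}·√(p₀q₀) + z_β·√(p₁q₁)]² / (p₁ − p₀)²
  = [2.576·√(0.85·0.15) + 0.842·√(0.68·0.32)]² / (-0.17)²
  = [2.576·0.3571 + 0.842·0.4665]² / 0.0289
  = [1.3126]² / 0.0289
  = 59.62
Finite-population correction (N = 956): 59.62 / (1 + (59.62 − 1)/956) = 56.17.
Round up → n = 57.

n = 57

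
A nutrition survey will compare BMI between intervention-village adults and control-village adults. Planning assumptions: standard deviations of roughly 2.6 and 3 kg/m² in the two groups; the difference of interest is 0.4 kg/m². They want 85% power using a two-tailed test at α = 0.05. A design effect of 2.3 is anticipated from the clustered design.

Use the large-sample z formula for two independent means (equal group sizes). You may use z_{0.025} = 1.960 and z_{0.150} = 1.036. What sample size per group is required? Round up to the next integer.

n = (z_{α/2} + z_β)² · (σ₁² + σ₂²) / δ²
  = (1.960 + 1.036)² · (2.6² + 3² = 15.76) / 0.4²
  = 8.9760 · 15.76 / 0.16
  = 884.14
Design effect: 2.3 × 884.14 = 2033.52.
Round up → n = 2034 per group.

n = 2034 per group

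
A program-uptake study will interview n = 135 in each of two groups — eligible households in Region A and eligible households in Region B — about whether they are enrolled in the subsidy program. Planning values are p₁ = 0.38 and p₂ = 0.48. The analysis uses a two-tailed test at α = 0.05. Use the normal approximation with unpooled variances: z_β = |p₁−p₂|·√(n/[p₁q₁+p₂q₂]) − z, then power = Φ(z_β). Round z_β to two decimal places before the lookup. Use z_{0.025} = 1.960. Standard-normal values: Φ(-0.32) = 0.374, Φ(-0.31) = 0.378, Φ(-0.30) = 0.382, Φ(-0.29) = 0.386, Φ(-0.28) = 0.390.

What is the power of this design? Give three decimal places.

z_β = |p₁−p₂|·√(n/[p₁q₁+p₂q₂]) − z_{α/2}
    = 0.10 · √(135/0.4852) − 1.960
    = 0.10 · 16.6804 − 1.960
    = 1.6680 − 1.960 = -0.2920 → -0.29
Power = Φ(-0.29) = 0.386.

Power ≈ 0.386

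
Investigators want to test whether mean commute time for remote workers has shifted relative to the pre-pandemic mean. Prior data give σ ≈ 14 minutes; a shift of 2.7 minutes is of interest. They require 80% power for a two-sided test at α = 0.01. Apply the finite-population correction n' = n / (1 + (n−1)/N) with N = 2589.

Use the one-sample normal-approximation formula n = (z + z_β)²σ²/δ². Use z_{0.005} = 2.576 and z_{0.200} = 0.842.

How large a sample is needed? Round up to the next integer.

n = 281

n = (z_{α/2} + z_β)² · σ² / δ²
  = (2.576 + 0.842)² · 14² / 2.7²
  = 11.6827 · 196 / 7.29
  = 314.10
Finite-population correction (N = 2589): 314.10 / (1 + (314.10 − 1)/2589) = 280.22.
Round up → n = 281.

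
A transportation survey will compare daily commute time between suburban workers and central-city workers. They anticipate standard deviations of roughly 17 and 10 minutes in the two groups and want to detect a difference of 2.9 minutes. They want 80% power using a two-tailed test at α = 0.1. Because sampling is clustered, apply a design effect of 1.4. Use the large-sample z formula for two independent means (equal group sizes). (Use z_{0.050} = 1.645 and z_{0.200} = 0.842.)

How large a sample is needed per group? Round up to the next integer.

n = (z_{α/2} + z_β)² · (σ₁² + σ₂²) / δ²
  = (1.645 + 0.842)² · (17² + 10² = 389) / 2.9²
  = 6.1852 · 389 / 8.41
  = 286.09
Design effect: 1.4 × 286.09 = 400.53.
Round up → n = 401 per group.

n = 401 per group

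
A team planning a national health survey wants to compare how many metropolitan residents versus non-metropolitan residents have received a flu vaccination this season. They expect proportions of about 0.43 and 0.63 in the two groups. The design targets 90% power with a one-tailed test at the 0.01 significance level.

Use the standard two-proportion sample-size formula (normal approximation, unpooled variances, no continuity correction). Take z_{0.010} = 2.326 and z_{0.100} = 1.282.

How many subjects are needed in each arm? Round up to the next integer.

n = (z_α + z_β)² · [p₁(1−p₁) + p₂(1−p₂)] / (p₁ − p₂)²
  = (2.326 + 1.282)² · (0.43·0.57 + 0.63·0.37) / (-0.20)²
  = (3.608)² · (0.2451 + 0.2331) / 0.0400
  = 13.0177 · 0.4782 / 0.0400
  = 155.63
Round up → n = 156 per group.

n = 156 per group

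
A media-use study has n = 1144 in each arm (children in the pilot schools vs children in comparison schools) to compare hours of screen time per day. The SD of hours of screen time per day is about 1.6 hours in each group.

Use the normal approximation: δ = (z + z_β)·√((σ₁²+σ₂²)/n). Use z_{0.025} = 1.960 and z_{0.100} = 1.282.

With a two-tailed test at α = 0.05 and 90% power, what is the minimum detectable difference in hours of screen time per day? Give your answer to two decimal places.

δ = (z_{α/2} + z_β) · √((σ₁²+σ₂²)/n)
  = (1.960 + 1.282) · √(5.12/1144)
  = 3.242 · √0.00448
  = 3.242 · 0.0669
  = 0.2169

Minimum detectable difference ≈ 0.22 hours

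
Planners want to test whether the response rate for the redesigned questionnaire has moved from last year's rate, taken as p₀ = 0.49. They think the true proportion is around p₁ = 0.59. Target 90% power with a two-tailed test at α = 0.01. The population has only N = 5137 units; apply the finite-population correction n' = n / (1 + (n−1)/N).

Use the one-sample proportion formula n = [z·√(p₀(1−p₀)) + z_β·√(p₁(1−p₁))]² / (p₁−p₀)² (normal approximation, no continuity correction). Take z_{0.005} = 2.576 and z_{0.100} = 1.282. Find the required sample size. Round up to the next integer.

n = 344

n = [z_{α/2}·√(p₀q₀) + z_β·√(p₁q₁)]² / (p₁ − p₀)²
  = [2.576·√(0.49·0.51) + 1.282·√(0.59·0.41)]² / (0.10)²
  = [2.576·0.4999 + 1.282·0.4918]² / 0.0100
  = [1.9183]² / 0.0100
  = 367.98
Finite-population correction (N = 5137): 367.98 / (1 + (367.98 − 1)/5137) = 343.44.
Round up → n = 344.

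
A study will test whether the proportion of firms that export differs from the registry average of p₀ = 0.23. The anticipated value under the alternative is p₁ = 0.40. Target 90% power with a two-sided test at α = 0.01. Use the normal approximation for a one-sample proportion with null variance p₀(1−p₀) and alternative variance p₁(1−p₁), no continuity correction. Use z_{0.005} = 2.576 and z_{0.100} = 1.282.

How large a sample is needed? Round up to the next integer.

n = [z_{α/2}·√(p₀q₀) + z_β·√(p₁q₁)]² / (p₁ − p₀)²
  = [2.576·√(0.23·0.77) + 1.282·√(0.40·0.60)]² / (0.17)²
  = [2.576·0.4208 + 1.282·0.4899]² / 0.0289
  = [1.7121]² / 0.0289
  = 101.43
Round up → n = 102.

n = 102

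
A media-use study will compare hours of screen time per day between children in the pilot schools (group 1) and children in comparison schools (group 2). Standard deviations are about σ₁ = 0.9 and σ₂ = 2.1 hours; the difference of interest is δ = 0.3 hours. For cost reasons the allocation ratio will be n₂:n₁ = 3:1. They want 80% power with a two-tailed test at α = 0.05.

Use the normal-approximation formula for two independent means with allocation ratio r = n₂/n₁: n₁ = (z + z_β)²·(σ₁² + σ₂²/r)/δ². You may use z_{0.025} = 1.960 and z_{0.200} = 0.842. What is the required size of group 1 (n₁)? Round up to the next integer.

n₁ = (z_{α/2} + z_β)² · (σ₁² + σ₂²/r) / δ²
   = (1.960 + 0.842)² · (0.9² + 2.1²/3) / 0.3²
   = 7.8512 · (0.81 + 1.47) / 0.09
   = 7.8512 · 2.28 / 0.09
   = 198.90
Round up → n₁ = 199; n₂ = r·n₁ = 3 × 199 = 597.

n₁ = 199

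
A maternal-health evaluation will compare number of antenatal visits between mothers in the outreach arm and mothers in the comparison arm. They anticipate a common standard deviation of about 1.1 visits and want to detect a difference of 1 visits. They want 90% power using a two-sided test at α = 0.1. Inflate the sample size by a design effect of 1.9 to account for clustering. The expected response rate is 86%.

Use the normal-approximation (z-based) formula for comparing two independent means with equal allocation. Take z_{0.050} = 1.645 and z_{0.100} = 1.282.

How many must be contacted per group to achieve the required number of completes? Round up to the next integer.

n = 46 per group

n = (z_{α/2} + z_β)² · (σ₁² + σ₂²) / δ²
  = (1.645 + 1.282)² · (2·1.1² = 2.42) / 1²
  = 8.5673 · 2.42 / 1
  = 20.73
Design effect: 1.9 × 20.73 = 39.39.
Adjust for 86% response: 39.39 / 0.86 = 45.81.
Round up → n = 46 per group.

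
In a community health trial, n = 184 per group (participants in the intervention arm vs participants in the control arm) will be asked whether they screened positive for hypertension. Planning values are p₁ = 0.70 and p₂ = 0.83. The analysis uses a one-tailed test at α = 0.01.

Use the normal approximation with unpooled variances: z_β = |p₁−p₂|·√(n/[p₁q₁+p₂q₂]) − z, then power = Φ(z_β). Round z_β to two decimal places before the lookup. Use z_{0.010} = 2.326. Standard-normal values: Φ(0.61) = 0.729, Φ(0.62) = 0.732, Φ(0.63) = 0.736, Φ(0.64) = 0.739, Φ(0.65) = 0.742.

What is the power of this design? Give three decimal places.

z_β = |p₁−p₂|·√(n/[p₁q₁+p₂q₂]) − z_α
    = 0.13 · √(184/0.3511) − 2.326
    = 0.13 · 22.8925 − 2.326
    = 2.9760 − 2.326 = 0.6500 → 0.65
Power = Φ(0.65) = 0.742.

Power ≈ 0.742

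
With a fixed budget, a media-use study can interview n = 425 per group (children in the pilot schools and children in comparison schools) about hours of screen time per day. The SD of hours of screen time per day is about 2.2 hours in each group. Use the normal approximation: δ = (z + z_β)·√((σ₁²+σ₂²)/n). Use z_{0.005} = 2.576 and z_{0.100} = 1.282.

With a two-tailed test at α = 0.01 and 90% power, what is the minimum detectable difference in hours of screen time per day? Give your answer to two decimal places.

Minimum detectable difference ≈ 0.58 hours

δ = (z_{α/2} + z_β) · √((σ₁²+σ₂²)/n)
  = (2.576 + 1.282) · √(9.68/425)
  = 3.858 · √0.02278
  = 3.858 · 0.1509
  = 0.5822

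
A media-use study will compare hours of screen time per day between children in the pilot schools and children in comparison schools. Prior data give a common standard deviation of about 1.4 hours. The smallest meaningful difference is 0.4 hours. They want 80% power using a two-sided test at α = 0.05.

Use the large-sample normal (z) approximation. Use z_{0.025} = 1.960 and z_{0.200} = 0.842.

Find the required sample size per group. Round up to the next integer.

n = 193 per group

n = (z_{α/2} + z_β)² · (σ₁² + σ₂²) / δ²
  = (1.960 + 0.842)² · (2·1.4² = 3.92) / 0.4²
  = 7.8512 · 3.92 / 0.16
  = 192.35
Round up → n = 193 per group.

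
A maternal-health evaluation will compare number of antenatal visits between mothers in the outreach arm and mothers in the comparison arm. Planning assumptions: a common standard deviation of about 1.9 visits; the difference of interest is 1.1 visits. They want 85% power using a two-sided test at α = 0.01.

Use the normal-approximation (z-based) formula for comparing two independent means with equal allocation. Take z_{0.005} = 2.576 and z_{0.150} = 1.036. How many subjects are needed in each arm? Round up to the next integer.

n = (z_{α/2} + z_β)² · (σ₁² + σ₂²) / δ²
  = (2.576 + 1.036)² · (2·1.9² = 7.22) / 1.1²
  = 13.0465 · 7.22 / 1.21
  = 77.85
Round up → n = 78 per group.

n = 78 per group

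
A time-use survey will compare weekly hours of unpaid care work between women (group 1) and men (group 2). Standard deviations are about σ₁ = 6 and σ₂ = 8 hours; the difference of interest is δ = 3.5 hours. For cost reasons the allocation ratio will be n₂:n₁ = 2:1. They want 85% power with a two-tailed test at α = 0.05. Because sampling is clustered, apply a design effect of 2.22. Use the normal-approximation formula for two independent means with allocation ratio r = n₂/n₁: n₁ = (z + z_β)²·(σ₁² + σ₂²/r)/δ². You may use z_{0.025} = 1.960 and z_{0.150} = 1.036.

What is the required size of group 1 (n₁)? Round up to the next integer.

n₁ = 111

n₁ = (z_{α/2} + z_β)² · (σ₁² + σ₂²/r) / δ²
   = (1.960 + 1.036)² · (6² + 8²/2) / 3.5²
   = 8.9760 · (36 + 32) / 12.25
   = 8.9760 · 68 / 12.25
   = 49.83
Design effect: 2.22 × 49.83 = 110.61.
Round up → n₁ = 111; n₂ = r·n₁ = 2 × 111 = 222.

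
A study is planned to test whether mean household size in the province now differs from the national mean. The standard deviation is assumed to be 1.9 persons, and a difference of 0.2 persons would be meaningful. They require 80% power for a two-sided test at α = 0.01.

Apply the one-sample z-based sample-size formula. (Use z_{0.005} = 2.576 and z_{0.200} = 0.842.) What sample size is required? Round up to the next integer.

n = (z_{α/2} + z_β)² · σ² / δ²
  = (2.576 + 0.842)² · 1.9² / 0.2²
  = 11.6827 · 3.61 / 0.04
  = 1054.37
Round up → n = 1055.

n = 1055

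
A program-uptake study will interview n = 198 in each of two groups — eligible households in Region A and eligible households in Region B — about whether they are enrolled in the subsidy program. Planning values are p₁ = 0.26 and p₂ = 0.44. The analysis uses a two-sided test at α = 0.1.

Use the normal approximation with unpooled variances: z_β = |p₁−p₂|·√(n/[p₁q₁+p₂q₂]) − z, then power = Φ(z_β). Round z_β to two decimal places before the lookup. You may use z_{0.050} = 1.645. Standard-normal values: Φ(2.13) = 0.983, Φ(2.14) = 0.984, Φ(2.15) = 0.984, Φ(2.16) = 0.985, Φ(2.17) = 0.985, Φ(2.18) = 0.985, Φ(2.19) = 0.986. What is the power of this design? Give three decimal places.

z_β = |p₁−p₂|·√(n/[p₁q₁+p₂q₂]) − z_{α/2}
    = 0.18 · √(198/0.4388) − 1.645
    = 0.18 · 21.2422 − 1.645
    = 3.8236 − 1.645 = 2.1786 → 2.18
Power = Φ(2.18) = 0.985.

Power ≈ 0.985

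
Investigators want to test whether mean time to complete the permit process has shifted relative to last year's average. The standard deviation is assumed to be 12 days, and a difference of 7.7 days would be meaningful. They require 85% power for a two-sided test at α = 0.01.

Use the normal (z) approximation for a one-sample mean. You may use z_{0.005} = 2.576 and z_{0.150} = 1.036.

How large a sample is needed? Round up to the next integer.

n = 32

n = (z_{α/2} + z_β)² · σ² / δ²
  = (2.576 + 1.036)² · 12² / 7.7²
  = 13.0465 · 144 / 59.29
  = 31.69
Round up → n = 32.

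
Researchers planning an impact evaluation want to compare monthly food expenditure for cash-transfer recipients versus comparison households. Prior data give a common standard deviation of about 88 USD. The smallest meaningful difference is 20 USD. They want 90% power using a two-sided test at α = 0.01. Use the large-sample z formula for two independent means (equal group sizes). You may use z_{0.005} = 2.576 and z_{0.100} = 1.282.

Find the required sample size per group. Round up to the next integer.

n = 577 per group

n = (z_{α/2} + z_β)² · (σ₁² + σ₂²) / δ²
  = (2.576 + 1.282)² · (2·88² = 15488) / 20²
  = 14.8842 · 15488 / 400
  = 576.31
Round up → n = 577 per group.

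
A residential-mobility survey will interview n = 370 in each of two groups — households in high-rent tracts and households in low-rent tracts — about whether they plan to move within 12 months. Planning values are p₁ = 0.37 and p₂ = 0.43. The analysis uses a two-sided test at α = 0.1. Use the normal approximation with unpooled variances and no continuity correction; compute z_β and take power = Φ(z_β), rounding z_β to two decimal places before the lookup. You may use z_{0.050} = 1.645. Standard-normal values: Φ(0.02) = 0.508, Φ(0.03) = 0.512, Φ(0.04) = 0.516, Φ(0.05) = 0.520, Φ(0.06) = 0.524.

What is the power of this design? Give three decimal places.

z_β = |p₁−p₂|·√(n/[p₁q₁+p₂q₂]) − z_{α/2}
    = 0.06 · √(370/0.4782) − 1.645
    = 0.06 · 27.8161 − 1.645
    = 1.6690 − 1.645 = 0.0240 → 0.02
Power = Φ(0.02) = 0.508.

Power ≈ 0.508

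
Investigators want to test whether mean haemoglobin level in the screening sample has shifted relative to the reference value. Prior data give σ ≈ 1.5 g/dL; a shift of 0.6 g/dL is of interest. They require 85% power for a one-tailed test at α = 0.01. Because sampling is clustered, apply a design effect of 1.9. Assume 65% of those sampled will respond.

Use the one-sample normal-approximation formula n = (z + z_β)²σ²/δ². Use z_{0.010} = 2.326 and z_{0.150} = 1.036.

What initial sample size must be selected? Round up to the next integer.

n = (z_α + z_β)² · σ² / δ²
  = (2.326 + 1.036)² · 1.5² / 0.6²
  = 11.3030 · 2.25 / 0.36
  = 70.64
Design effect: 1.9 × 70.64 = 134.22.
Adjust for 65% response: 134.22 / 0.65 = 206.50.
Round up → n = 207.

n = 207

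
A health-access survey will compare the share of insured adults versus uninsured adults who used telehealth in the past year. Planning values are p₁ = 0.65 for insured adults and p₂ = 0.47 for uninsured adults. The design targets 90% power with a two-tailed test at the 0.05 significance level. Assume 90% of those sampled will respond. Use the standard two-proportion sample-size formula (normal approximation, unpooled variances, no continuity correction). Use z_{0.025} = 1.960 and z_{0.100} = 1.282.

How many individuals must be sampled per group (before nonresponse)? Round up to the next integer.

n = 172 per group

n = (z_{α/2} + z_β)² · [p₁(1−p₁) + p₂(1−p₂)] / (p₁ − p₂)²
  = (1.960 + 1.282)² · (0.65·0.35 + 0.47·0.53) / (0.18)²
  = (3.242)² · (0.2275 + 0.2491) / 0.0324
  = 10.5106 · 0.4766 / 0.0324
  = 154.61
Adjust for 90% response: 154.61 / 0.90 = 171.79.
Round up → n = 172 per group.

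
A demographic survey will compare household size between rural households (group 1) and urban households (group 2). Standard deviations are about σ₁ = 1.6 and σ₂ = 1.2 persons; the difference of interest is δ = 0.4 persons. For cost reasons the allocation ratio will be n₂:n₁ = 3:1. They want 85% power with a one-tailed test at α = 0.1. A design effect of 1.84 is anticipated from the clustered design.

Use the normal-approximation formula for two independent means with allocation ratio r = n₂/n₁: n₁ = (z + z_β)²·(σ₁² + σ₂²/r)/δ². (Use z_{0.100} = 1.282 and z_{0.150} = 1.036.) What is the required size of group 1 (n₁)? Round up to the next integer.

n₁ = (z_α + z_β)² · (σ₁² + σ₂²/r) / δ²
   = (1.282 + 1.036)² · (1.6² + 1.2²/3) / 0.4²
   = 5.3731 · (2.56 + 0.48) / 0.16
   = 5.3731 · 3.04 / 0.16
   = 102.09
Design effect: 1.84 × 102.09 = 187.84.
Round up → n₁ = 188; n₂ = r·n₁ = 3 × 188 = 564.

n₁ = 188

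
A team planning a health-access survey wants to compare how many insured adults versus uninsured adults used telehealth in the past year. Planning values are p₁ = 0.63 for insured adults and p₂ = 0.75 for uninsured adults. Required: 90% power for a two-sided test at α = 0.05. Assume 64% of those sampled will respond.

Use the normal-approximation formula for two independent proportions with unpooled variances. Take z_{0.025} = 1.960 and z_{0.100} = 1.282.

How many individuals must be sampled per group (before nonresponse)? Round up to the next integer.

n = (z_{α/2} + z_β)² · [p₁(1−p₁) + p₂(1−p₂)] / (p₁ − p₂)²
  = (1.960 + 1.282)² · (0.63·0.37 + 0.75·0.25) / (-0.12)²
  = (3.242)² · (0.2331 + 0.1875) / 0.0144
  = 10.5106 · 0.4206 / 0.0144
  = 307.00
Adjust for 64% response: 307.00 / 0.64 = 479.68.
Round up → n = 480 per group.

n = 480 per group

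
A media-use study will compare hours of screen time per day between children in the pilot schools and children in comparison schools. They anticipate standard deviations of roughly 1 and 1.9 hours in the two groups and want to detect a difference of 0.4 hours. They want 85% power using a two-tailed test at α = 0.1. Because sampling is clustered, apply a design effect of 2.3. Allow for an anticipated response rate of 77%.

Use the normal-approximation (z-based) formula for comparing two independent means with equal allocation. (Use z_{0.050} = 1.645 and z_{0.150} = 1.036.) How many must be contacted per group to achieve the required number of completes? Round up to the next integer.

n = (z_{α/2} + z_β)² · (σ₁² + σ₂²) / δ²
  = (1.645 + 1.036)² · (1² + 1.9² = 4.61) / 0.4²
  = 7.1878 · 4.61 / 0.16
  = 207.10
Design effect: 2.3 × 207.10 = 476.32.
Adjust for 77% response: 476.32 / 0.77 = 618.60.
Round up → n = 619 per group.

n = 619 per group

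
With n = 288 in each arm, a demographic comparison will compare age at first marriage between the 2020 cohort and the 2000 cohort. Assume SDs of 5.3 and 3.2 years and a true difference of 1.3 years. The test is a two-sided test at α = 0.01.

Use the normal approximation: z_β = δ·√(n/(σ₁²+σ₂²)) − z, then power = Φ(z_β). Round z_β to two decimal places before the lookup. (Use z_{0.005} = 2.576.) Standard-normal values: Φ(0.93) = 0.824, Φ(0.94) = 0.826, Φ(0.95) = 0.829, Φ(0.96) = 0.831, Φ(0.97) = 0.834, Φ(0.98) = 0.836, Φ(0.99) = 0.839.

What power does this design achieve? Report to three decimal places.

Power ≈ 0.839

z_β = δ·√(n/(σ₁²+σ₂²)) − z_{α/2}
    = 1.3 · √(288/38.33) − 2.576
    = 1.3 · 2.74111 − 2.576
    = 3.5634 − 2.576 = 0.9874 → 0.99
Power = Φ(0.99) = 0.839.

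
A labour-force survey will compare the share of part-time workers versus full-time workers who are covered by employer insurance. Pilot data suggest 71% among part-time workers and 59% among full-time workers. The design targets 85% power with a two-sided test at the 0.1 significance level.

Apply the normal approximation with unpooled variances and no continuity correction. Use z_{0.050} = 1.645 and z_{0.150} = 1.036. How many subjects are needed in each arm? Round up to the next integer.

n = (z_{α/2} + z_β)² · [p₁(1−p₁) + p₂(1−p₂)] / (p₁ − p₂)²
  = (1.645 + 1.036)² · (0.71·0.29 + 0.59·0.41) / (0.12)²
  = (2.681)² · (0.2059 + 0.2419) / 0.0144
  = 7.1878 · 0.4478 / 0.0144
  = 223.52
Round up → n = 224 per group.

n = 224 per group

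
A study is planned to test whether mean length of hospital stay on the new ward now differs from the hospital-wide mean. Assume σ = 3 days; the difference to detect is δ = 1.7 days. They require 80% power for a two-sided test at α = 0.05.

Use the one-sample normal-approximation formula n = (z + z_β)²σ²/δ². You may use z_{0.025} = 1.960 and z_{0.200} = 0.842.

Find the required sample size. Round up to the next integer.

n = 25

n = (z_{α/2} + z_β)² · σ² / δ²
  = (1.960 + 0.842)² · 3² / 1.7²
  = 7.8512 · 9 / 2.89
  = 24.45
Round up → n = 25.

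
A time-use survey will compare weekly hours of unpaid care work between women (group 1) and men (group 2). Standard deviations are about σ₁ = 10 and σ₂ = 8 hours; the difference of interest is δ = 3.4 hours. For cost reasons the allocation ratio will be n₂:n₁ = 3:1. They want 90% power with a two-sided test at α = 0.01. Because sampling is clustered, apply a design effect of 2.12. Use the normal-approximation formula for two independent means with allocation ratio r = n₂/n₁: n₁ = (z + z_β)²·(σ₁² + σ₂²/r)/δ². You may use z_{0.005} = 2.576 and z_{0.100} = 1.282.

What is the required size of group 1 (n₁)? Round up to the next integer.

n₁ = 332

n₁ = (z_{α/2} + z_β)² · (σ₁² + σ₂²/r) / δ²
   = (2.576 + 1.282)² · (10² + 8²/3) / 3.4²
   = 14.8842 · (100 + 21.3333) / 11.56
   = 14.8842 · 121.3333 / 11.56
   = 156.22
Design effect: 2.12 × 156.22 = 331.19.
Round up → n₁ = 332; n₂ = r·n₁ = 3 × 332 = 996.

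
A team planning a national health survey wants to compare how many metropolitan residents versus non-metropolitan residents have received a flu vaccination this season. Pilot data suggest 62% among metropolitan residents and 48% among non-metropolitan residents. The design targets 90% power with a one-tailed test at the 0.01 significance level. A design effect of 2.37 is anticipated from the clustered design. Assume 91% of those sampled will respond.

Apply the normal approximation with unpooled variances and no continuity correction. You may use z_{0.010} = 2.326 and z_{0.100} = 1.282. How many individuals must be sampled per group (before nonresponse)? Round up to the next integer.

n = 840 per group

n = (z_α + z_β)² · [p₁(1−p₁) + p₂(1−p₂)] / (p₁ − p₂)²
  = (2.326 + 1.282)² · (0.62·0.38 + 0.48·0.52) / (0.14)²
  = (3.608)² · (0.2356 + 0.2496) / 0.0196
  = 13.0177 · 0.4852 / 0.0196
  = 322.25
Design effect: 2.37 × 322.25 = 763.74.
Adjust for 91% response: 763.74 / 0.91 = 839.28.
Round up → n = 840 per group.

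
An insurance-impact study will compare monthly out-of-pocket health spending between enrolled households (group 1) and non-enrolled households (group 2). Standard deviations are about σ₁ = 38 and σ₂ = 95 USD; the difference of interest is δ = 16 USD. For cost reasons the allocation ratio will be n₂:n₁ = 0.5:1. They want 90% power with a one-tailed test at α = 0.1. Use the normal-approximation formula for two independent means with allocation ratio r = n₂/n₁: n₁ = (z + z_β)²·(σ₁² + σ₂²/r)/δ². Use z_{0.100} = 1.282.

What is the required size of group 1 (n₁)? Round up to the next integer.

n₁ = (z_α + z_β)² · (σ₁² + σ₂²/r) / δ²
   = (1.282 + 1.282)² · (38² + 95²/0.5) / 16²
   = 6.5741 · (1444 + 18050) / 256
   = 6.5741 · 19494 / 256
   = 500.61
Round up → n₁ = 501; n₂ = r·n₁ = 0.5 × 501 = 251.

n₁ = 501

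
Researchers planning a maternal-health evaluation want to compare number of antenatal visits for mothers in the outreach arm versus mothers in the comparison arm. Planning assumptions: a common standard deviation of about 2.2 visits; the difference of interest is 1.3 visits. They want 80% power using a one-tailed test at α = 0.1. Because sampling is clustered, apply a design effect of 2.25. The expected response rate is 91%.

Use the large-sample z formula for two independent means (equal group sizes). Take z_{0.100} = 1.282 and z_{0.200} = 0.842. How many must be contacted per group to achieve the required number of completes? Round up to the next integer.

n = (z_α + z_β)² · (σ₁² + σ₂²) / δ²
  = (1.282 + 0.842)² · (2·2.2² = 9.68) / 1.3²
  = 4.5114 · 9.68 / 1.69
  = 25.84
Design effect: 2.25 × 25.84 = 58.14.
Adjust for 91% response: 58.14 / 0.91 = 63.89.
Round up → n = 64 per group.

n = 64 per group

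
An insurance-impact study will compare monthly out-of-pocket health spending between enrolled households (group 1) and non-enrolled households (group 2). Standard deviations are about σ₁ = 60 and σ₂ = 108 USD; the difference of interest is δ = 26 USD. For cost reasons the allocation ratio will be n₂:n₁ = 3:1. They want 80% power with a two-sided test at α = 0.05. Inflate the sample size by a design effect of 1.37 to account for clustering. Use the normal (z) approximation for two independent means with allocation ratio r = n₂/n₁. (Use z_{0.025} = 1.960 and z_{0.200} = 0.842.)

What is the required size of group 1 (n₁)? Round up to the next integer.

n₁ = (z_{α/2} + z_β)² · (σ₁² + σ₂²/r) / δ²
   = (1.960 + 0.842)² · (60² + 108²/3) / 26²
   = 7.8512 · (3600 + 3888) / 676
   = 7.8512 · 7488 / 676
   = 86.97
Design effect: 1.37 × 86.97 = 119.15.
Round up → n₁ = 120; n₂ = r·n₁ = 3 × 120 = 360.

n₁ = 120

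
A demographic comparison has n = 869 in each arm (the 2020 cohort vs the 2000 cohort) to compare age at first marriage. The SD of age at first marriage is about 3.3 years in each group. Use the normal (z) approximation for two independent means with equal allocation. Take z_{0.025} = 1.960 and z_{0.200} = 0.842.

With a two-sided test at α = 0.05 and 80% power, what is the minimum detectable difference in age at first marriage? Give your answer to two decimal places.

Minimum detectable difference ≈ 0.44 years

δ = (z_{α/2} + z_β) · √((σ₁²+σ₂²)/n)
  = (1.960 + 0.842) · √(21.78/869)
  = 2.802 · √0.02506
  = 2.802 · 0.1583
  = 0.4436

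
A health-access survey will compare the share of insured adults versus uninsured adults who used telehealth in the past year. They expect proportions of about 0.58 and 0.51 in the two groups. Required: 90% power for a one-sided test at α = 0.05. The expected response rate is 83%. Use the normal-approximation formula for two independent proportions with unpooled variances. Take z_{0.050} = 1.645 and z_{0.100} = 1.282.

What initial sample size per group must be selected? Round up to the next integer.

n = 1040 per group

n = (z_α + z_β)² · [p₁(1−p₁) + p₂(1−p₂)] / (p₁ − p₂)²
  = (1.645 + 1.282)² · (0.58·0.42 + 0.51·0.49) / (0.07)²
  = (2.927)² · (0.2436 + 0.2499) / 0.0049
  = 8.5673 · 0.4935 / 0.0049
  = 862.85
Adjust for 83% response: 862.85 / 0.83 = 1039.58.
Round up → n = 1040 per group.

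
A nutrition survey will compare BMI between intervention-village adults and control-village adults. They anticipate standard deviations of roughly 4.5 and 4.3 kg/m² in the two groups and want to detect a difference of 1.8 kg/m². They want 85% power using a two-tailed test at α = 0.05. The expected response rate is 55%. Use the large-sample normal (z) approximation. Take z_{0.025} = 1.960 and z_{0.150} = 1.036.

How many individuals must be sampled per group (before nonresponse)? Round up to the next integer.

n = (z_{α/2} + z_β)² · (σ₁² + σ₂²) / δ²
  = (1.960 + 1.036)² · (4.5² + 4.3² = 38.74) / 1.8²
  = 8.9760 · 38.74 / 3.24
  = 107.32
Adjust for 55% response: 107.32 / 0.55 = 195.14.
Round up → n = 196 per group.

n = 196 per group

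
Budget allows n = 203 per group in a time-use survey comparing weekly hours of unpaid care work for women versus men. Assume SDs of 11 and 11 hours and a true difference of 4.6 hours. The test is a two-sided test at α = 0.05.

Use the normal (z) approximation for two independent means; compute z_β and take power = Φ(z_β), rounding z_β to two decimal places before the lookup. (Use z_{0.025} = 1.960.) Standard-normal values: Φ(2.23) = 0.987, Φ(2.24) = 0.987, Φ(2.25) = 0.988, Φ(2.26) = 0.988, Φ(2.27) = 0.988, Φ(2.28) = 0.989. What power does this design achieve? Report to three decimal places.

Power ≈ 0.988

z_β = δ·√(n/(σ₁²+σ₂²)) − z_{α/2}
    = 4.6 · √(203/242) − 1.960
    = 4.6 · 0.91588 − 1.960
    = 4.2131 − 1.960 = 2.2531 → 2.25
Power = Φ(2.25) = 0.988.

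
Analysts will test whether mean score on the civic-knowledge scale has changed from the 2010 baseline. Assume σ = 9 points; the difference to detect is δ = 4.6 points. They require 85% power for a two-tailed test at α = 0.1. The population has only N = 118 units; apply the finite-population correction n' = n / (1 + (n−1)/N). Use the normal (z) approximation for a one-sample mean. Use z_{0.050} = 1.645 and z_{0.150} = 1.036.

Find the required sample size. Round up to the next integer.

n = (z_{α/2} + z_β)² · σ² / δ²
  = (1.645 + 1.036)² · 9² / 4.6²
  = 7.1878 · 81 / 21.16
  = 27.51
Finite-population correction (N = 118): 27.51 / (1 + (27.51 − 1)/118) = 22.47.
Round up → n = 23.

n = 23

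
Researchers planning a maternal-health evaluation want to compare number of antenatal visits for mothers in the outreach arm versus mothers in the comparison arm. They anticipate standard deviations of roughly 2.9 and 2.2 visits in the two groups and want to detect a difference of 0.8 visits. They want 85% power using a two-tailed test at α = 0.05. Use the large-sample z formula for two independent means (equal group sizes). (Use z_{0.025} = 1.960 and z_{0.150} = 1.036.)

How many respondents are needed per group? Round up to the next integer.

n = 186 per group

n = (z_{α/2} + z_β)² · (σ₁² + σ₂²) / δ²
  = (1.960 + 1.036)² · (2.9² + 2.2² = 13.25) / 0.8²
  = 8.9760 · 13.25 / 0.64
  = 185.83
Round up → n = 186 per group.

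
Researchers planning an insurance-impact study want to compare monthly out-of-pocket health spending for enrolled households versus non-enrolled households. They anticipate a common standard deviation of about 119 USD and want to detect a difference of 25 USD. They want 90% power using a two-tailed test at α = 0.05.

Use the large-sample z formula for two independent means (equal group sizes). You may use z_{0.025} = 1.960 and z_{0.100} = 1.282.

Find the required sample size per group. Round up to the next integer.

n = 477 per group

n = (z_{α/2} + z_β)² · (σ₁² + σ₂²) / δ²
  = (1.960 + 1.282)² · (2·119² = 28322) / 25²
  = 10.5106 · 28322 / 625
  = 476.29
Round up → n = 477 per group.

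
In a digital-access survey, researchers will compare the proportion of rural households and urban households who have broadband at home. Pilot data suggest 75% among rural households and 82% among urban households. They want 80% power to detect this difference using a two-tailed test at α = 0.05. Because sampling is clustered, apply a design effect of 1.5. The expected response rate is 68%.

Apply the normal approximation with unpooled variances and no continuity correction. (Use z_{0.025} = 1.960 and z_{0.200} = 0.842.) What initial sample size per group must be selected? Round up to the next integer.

n = (z_{α/2} + z_β)² · [p₁(1−p₁) + p₂(1−p₂)] / (p₁ − p₂)²
  = (1.960 + 0.842)² · (0.75·0.25 + 0.82·0.18) / (-0.07)²
  = (2.802)² · (0.1875 + 0.1476) / 0.0049
  = 7.8512 · 0.3351 / 0.0049
  = 536.93
Design effect: 1.5 × 536.93 = 805.39.
Adjust for 68% response: 805.39 / 0.68 = 1184.40.
Round up → n = 1185 per group.

n = 1185 per group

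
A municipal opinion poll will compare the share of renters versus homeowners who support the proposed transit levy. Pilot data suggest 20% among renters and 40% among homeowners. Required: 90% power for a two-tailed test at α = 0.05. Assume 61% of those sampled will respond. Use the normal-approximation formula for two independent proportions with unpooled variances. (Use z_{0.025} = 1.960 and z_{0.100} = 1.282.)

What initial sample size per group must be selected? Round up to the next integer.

n = 173 per group

n = (z_{α/2} + z_β)² · [p₁(1−p₁) + p₂(1−p₂)] / (p₁ − p₂)²
  = (1.960 + 1.282)² · (0.20·0.80 + 0.40·0.60) / (-0.20)²
  = (3.242)² · (0.1600 + 0.2400) / 0.0400
  = 10.5106 · 0.4000 / 0.0400
  = 105.11
Adjust for 61% response: 105.11 / 0.61 = 172.30.
Round up → n = 173 per group.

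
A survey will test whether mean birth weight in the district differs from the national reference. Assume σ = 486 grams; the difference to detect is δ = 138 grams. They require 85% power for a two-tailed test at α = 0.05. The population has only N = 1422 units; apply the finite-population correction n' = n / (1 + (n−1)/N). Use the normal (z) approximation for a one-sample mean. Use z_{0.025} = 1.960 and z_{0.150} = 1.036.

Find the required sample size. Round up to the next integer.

n = (z_{α/2} + z_β)² · σ² / δ²
  = (1.960 + 1.036)² · 486² / 138²
  = 8.9760 · 236196 / 19044
  = 111.33
Finite-population correction (N = 1422): 111.33 / (1 + (111.33 − 1)/1422) = 103.31.
Round up → n = 104.

n = 104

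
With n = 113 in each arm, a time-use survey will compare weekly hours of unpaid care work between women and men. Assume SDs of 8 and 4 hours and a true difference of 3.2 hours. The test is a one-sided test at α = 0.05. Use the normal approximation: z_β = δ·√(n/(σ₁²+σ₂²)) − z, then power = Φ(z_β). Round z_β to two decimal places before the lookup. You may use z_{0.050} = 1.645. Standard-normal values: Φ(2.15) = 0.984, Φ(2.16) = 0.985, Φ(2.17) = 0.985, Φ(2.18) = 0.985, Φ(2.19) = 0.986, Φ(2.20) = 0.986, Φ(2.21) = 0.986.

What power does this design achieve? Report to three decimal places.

z_β = δ·√(n/(σ₁²+σ₂²)) − z_α
    = 3.2 · √(113/80) − 1.645
    = 3.2 · 1.18849 − 1.645
    = 3.8032 − 1.645 = 2.1582 → 2.16
Power = Φ(2.16) = 0.985.

Power ≈ 0.985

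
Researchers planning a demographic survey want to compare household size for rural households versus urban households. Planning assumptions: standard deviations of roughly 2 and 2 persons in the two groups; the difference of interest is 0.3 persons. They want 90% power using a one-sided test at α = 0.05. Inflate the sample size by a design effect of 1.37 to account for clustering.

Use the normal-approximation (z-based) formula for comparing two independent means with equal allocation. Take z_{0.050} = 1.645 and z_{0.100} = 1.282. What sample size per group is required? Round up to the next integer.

n = (z_α + z_β)² · (σ₁² + σ₂²) / δ²
  = (1.645 + 1.282)² · (2² + 2² = 8) / 0.3²
  = 8.5673 · 8 / 0.09
  = 761.54
Design effect: 1.37 × 761.54 = 1043.31.
Round up → n = 1044 per group.

n = 1044 per group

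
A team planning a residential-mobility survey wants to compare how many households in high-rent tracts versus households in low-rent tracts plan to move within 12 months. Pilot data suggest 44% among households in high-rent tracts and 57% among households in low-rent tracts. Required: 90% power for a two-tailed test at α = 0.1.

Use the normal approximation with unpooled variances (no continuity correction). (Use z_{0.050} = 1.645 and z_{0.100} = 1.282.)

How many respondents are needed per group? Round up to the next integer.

n = (z_{α/2} + z_β)² · [p₁(1−p₁) + p₂(1−p₂)] / (p₁ − p₂)²
  = (1.645 + 1.282)² · (0.44·0.56 + 0.57·0.43) / (-0.13)²
  = (2.927)² · (0.2464 + 0.2451) / 0.0169
  = 8.5673 · 0.4915 / 0.0169
  = 249.16
Round up → n = 250 per group.

n = 250 per group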